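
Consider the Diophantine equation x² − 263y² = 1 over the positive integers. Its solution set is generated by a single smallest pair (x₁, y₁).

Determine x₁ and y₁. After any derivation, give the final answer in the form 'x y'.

139128 8579

√263 → a₀=16, period (4,1,1,1,1,15,1,1,1,1,4,32); ℓ=12 even so k=11
step 0: (16, 1)  from 16·(1,0) + (0,1)
step 1: (65, 4)  from 4·(16,1) + (1,0)
step 2: (81, 5)  from 1·(65,4) + (16,1)
step 3: (146, 9)  from 1·(81,5) + (65,4)
step 4: (227, 14)  from 1·(146,9) + (81,5)
step 5: (373, 23)  from 1·(227,14) + (146,9)
step 6: (5822, 359)  from 15·(373,23) + (227,14)
step 7: (6195, 382)  from 1·(5822,359) + (373,23)
…
step 10: (30229, 1864)  from 1·(18212,1123) + (12017,741)
step 11: (139128, 8579)  from 4·(30229,1864) + (18212,1123)
→ (139128, 8579).  Check: 139128²=19356600384, 263·8579²=19356600383, difference 1.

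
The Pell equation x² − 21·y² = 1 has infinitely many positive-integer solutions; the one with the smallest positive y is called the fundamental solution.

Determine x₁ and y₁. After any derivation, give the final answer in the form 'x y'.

55 12

√21 = [4; 1,1,2,1,1,8, …], period ℓ=6 (even) → k=5
a_0=4:  p_0=4·1+0=4,  q_0=4·0+1=1
…
a_4=1:  p_4=1·23+9=32,  q_4=1·5+2=7
a_5=1:  p_5=1·32+23=55,  q_5=1·7+5=12
fundamental: x₁=55, y₁=12  (since 3025 − 21·144 = 1)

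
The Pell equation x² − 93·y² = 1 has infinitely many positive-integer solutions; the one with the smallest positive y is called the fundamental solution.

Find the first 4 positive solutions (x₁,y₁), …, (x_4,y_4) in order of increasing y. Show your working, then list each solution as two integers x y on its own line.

d=93: √d = [9; 1,1,1,4,6,4,1,1,1,18] (ℓ=10, even), read p_9/q_9
a_0=9:  p_0=9·1+0=9,  q_0=9·0+1=1
…
a_3=1:  p_3=1·19+10=29,  q_3=1·2+1=3
…
a_5=6:  p_5=6·135+29=839,  q_5=6·14+3=87
…
a_8=1:  p_8=1·4330+3491=7821,  q_8=1·449+362=811
a_9=1:  p_9=1·7821+4330=12151,  q_9=1·811+449=1260
(x₁, y₁) = (12151, 1260);  12151² − 93·1260² = 1 ✓
n=2: (12151,1260)∘(12151,1260) = (12151·12151+93·1260·1260, 12151·1260+1260·12151) = (295293601,30620520)
n=3: (295293601,30620520)∘(12151,1260) = (12151·295293601+93·1260·30620520, 12151·30620520+1260·295293601) = (7176225079351,744139875780)
n=4: (7176225079351,744139875780)∘(12151,1260) = (12151·7176225079351+93·1260·744139875780, 12151·744139875780+1260·7176225079351) = (174396621583094401,18084087230585040)

12151 1260
295293601 30620520
7176225079351 744139875780
174396621583094401 18084087230585040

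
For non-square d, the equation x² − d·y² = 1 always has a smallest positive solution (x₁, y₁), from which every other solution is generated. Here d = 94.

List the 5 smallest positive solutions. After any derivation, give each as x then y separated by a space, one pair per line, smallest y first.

d=94: √d = [9; 1,2,3,1,1,…,2,1,18] (ℓ=16, even), read p_15/q_15
a_0=9:  p_0=9·1+0=9,  q_0=9·0+1=1
…
a_2=2:  p_2=2·10+9=29,  q_2=2·1+1=3
a_3=3:  p_3=3·29+10=97,  q_3=3·3+1=10
a_4=1:  p_4=1·97+29=126,  q_4=1·10+3=13
a_5=1:  p_5=1·126+97=223,  q_5=1·13+10=23
a_6=5:  p_6=5·223+126=1241,  q_6=5·23+13=128
…
a_8=8:  p_8=8·1464+1241=12953,  q_8=8·151+128=1336
a_9=1:  p_9=1·12953+1464=14417,  q_9=1·1336+151=1487
a_10=5:  p_10=5·14417+12953=85038,  q_10=5·1487+1336=8771
a_11=1:  p_11=1·85038+14417=99455,  q_11=1·8771+1487=10258
a_12=1:  p_12=1·99455+85038=184493,  q_12=1·10258+8771=19029
…
a_14=2:  p_14=2·652934+184493=1490361,  q_14=2·67345+19029=153719
a_15=1:  p_15=1·1490361+652934=2143295,  q_15=1·153719+67345=221064
(x₁, y₁) = (2143295, 221064);  2143295² − 94·221064² = 1 ✓
(x_2, y_2) = (2143295·2143295 + 94·221064·221064, 2143295·221064 + 221064·2143295) = (9187426914049, 947610731760)
(x_3, y_3) = (2143295·9187426914049 + 94·221064·947610731760, 2143295·947610731760 + 221064·9187426914049) = (39382732335491159615, 4062018686654877336)
(x_4, y_4) = (2143295·39382732335491159615 + 94·221064·4062018686654877336, 2143295·4062018686654877336 + 221064·39382732335491159615) = (168817626601983862467148801, 17412208682026983028992480)
(x_5, y_5) = (2143295·168817626601983862467148801 + 94·221064·17412208682026983028992480, 2143295·17412208682026983028992480 + 221064·168817626601983862467148801) = (723651950015758622280719887718975, 74638999614285983163562219965864)

2143295 221064
9187426914049 947610731760
39382732335491159615 4062018686654877336
168817626601983862467148801 17412208682026983028992480
723651950015758622280719887718975 74638999614285983163562219965864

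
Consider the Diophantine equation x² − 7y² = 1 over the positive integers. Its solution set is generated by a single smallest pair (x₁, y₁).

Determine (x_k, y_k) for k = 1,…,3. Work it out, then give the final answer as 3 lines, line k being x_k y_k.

8 3
127 48
2024 765

√7 = [2; 1,1,1,4, …], period ℓ=4 (even) → k=3
i=0: a=2 ⇒ p=2, q=1
…
i=2: a=1 ⇒ p=5, q=2
i=3: a=1 ⇒ p=8, q=3
(x₁, y₁) = (8, 3);  8² − 7·3² = 1 ✓
(8+3√7)^2 = 127 + 48√7
(8+3√7)^3 = 2024 + 765√7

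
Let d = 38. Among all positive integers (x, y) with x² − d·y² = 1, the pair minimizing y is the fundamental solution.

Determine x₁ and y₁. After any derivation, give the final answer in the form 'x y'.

[6; 6,12] for √38; ℓ=2 ⇒ convergent index 1
step 0: (6, 1)  from 6·(1,0) + (0,1)
step 1: (37, 6)  from 6·(6,1) + (1,0)
fundamental: x₁=37, y₁=6  (since 1369 − 38·36 = 1)

37 6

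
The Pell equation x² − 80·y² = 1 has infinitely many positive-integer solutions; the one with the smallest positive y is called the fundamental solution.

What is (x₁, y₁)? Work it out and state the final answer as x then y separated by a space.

9 1

d=80: √d = [8; 1,16] (ℓ=2, even), read p_1/q_1
step 0: (8, 1)  from 8·(1,0) + (0,1)
step 1: (9, 1)  from 1·(8,1) + (1,0)
→ (9, 1).  Check: 9²=81, 80·1²=80, difference 1.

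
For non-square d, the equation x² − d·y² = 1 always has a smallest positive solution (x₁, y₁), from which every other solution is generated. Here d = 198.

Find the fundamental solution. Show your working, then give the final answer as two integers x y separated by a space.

√198 → a₀=14, period (14,28); ℓ=2 even so k=1
a_0=14:  p_0=14·1+0=14,  q_0=14·0+1=1
a_1=14:  p_1=14·14+1=197,  q_1=14·1+0=14
(x₁, y₁) = (197, 14);  197² − 198·14² = 1 ✓

197 14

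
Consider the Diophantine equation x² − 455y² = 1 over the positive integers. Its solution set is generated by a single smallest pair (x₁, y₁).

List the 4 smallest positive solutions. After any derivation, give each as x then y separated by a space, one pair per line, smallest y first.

64 3
8191 384
1048384 49149
134184961 6290688

√455 = [21; 3,42, …], period ℓ=2 (even) → k=1
k=0  a_k=21  p_k/q_k = 21/1
k=1  a_k=3  p_k/q_k = 64/3
fundamental: x₁=64, y₁=3  (since 4096 − 455·9 = 1)
(x_2, y_2) = (64·64 + 455·3·3, 64·3 + 3·64) = (8191, 384)
(x_3, y_3) = (64·8191 + 455·3·384, 64·384 + 3·8191) = (1048384, 49149)
(x_4, y_4) = (64·1048384 + 455·3·49149, 64·49149 + 3·1048384) = (134184961, 6290688)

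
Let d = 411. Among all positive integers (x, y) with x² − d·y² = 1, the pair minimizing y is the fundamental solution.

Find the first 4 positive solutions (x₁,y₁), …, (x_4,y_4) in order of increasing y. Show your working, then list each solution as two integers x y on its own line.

d=411: √d = [20; 3,1,1,1,19,1,1,1,3,40] (ℓ=10, even), read p_9/q_9
i=0: a=20 ⇒ p=20, q=1
…
i=2: a=1 ⇒ p=81, q=4
i=3: a=1 ⇒ p=142, q=7
i=4: a=1 ⇒ p=223, q=11
…
i=6: a=1 ⇒ p=4602, q=227
i=7: a=1 ⇒ p=8981, q=443
i=8: a=1 ⇒ p=13583, q=670
i=9: a=3 ⇒ p=49730, q=2453
→ (49730, 2453).  Check: 49730²=2473072900, 411·2453²=2473072899, difference 1.
(x_2, y_2) = (49730·49730 + 411·2453·2453, 49730·2453 + 2453·49730) = (4946145799, 243975380)
(x_3, y_3) = (49730·4946145799 + 411·2453·243975380, 49730·243975380 + 2453·4946145799) = (491943661118810, 24265791292347)
(x_4, y_4) = (49730·491943661118810 + 411·2453·24265791292347, 49730·24265791292347 + 2453·491943661118810) = (48928716529930696801, 2413475601692857240)

49730 2453
4946145799 243975380
491943661118810 24265791292347
48928716529930696801 2413475601692857240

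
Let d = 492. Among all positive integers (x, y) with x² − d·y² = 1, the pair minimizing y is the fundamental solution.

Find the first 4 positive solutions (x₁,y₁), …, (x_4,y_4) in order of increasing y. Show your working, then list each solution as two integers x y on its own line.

√492 = [22; 5,1,1,10,1,1,5,44, …], period ℓ=8 (even) → k=7
a_0=22:  p_0=22·1+0=22,  q_0=22·0+1=1
a_1=5:  p_1=5·22+1=111,  q_1=5·1+0=5
…
a_3=1:  p_3=1·133+111=244,  q_3=1·6+5=11
a_4=10:  p_4=10·244+133=2573,  q_4=10·11+6=116
…
a_6=1:  p_6=1·2817+2573=5390,  q_6=1·127+116=243
a_7=5:  p_7=5·5390+2817=29767,  q_7=5·243+127=1342
(x₁, y₁) = (29767, 1342);  29767² − 492·1342² = 1 ✓
k=2:  x_2 = 29767·29767+492·1342·1342 = 1772148577,  y_2 = 29767·1342+1342·29767 = 79894628
k=3:  x_3 = 29767·1772148577+492·1342·79894628 = 105503093353351,  y_3 = 29767·79894628+1342·1772148577 = 4756446782010
k=4:  x_4 = 29767·105503093353351+492·1342·4756446782010 = 6281021157926249857,  y_4 = 29767·4756446782010+1342·105503093353351 = 283170302640288712

29767 1342
1772148577 79894628
105503093353351 4756446782010
6281021157926249857 283170302640288712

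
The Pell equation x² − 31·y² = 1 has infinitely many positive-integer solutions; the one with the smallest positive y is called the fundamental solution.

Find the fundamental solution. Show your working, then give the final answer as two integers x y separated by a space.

1520 273

[5; 1,1,3,5,3,1,1,10] for √31; ℓ=8 ⇒ convergent index 7
a_0=5:  p_0=5·1+0=5,  q_0=5·0+1=1
a_1=1:  p_1=1·5+1=6,  q_1=1·1+0=1
a_2=1:  p_2=1·6+5=11,  q_2=1·1+1=2
a_3=3:  p_3=3·11+6=39,  q_3=3·2+1=7
…
a_5=3:  p_5=3·206+39=657,  q_5=3·37+7=118
a_6=1:  p_6=1·657+206=863,  q_6=1·118+37=155
a_7=1:  p_7=1·863+657=1520,  q_7=1·155+118=273
fundamental: x₁=1520, y₁=273  (since 2310400 − 31·74529 = 1)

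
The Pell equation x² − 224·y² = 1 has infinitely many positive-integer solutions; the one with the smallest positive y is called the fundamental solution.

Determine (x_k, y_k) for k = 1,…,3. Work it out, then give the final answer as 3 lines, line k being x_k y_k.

√224 = [14; 1,28, …], period ℓ=2 (even) → k=1
i=0: a=14 ⇒ p=14, q=1
i=1: a=1 ⇒ p=15, q=1
fundamental: x₁=15, y₁=1  (since 225 − 224·1 = 1)
n=2: (15,1)∘(15,1) = (15·15+224·1·1, 15·1+1·15) = (449,30)
n=3: (449,30)∘(15,1) = (15·449+224·1·30, 15·30+1·449) = (13455,899)

15 1
449 30
13455 899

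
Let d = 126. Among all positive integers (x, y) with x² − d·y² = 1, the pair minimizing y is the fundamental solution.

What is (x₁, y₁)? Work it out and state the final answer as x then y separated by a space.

449 40

√126 → a₀=11, period (4,2,4,22); ℓ=4 even so k=3
step 0: (11, 1)  from 11·(1,0) + (0,1)
…
step 2: (101, 9)  from 2·(45,4) + (11,1)
step 3: (449, 40)  from 4·(101,9) + (45,4)
(x₁, y₁) = (449, 40);  449² − 126·40² = 1 ✓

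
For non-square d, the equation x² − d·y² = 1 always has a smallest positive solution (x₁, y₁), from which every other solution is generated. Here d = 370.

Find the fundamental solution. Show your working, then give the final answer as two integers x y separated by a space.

213859 11118

√370 → a₀=19, period (4,4,38); ℓ=3 odd so k=5
step 0: (19, 1)  from 19·(1,0) + (0,1)
step 1: (77, 4)  from 4·(19,1) + (1,0)
…
step 3: (12503, 650)  from 38·(327,17) + (77,4)
step 4: (50339, 2617)  from 4·(12503,650) + (327,17)
step 5: (213859, 11118)  from 4·(50339,2617) + (12503,650)
fundamental: x₁=213859, y₁=11118  (since 45735671881 − 370·123609924 = 1)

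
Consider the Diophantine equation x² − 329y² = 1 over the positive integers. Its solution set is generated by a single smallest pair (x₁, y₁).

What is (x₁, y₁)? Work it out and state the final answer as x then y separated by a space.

[18; 7,4,2,1,1,4,1,1,2,4,7,36] for √329; ℓ=12 ⇒ convergent index 11
k=0  a_k=18  p_k/q_k = 18/1
…
k=4  a_k=1  p_k/q_k = 1705/94
k=5  a_k=1  p_k/q_k = 2884/159
k=6  a_k=4  p_k/q_k = 13241/730
k=7  a_k=1  p_k/q_k = 16125/889
k=8  a_k=1  p_k/q_k = 29366/1619
k=9  a_k=2  p_k/q_k = 74857/4127
k=10  a_k=4  p_k/q_k = 328794/18127
k=11  a_k=7  p_k/q_k = 2376415/131016
(x₁, y₁) = (2376415, 131016);  2376415² − 329·131016² = 1 ✓

2376415 131016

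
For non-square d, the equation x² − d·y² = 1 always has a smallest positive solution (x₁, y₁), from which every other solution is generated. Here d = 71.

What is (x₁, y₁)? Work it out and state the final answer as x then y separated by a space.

√71 = [8; 2,2,1,7,1,2,2,16, …], period ℓ=8 (even) → k=7
i=0: a=8 ⇒ p=8, q=1
i=1: a=2 ⇒ p=17, q=2
i=2: a=2 ⇒ p=42, q=5
i=3: a=1 ⇒ p=59, q=7
i=4: a=7 ⇒ p=455, q=54
…
i=6: a=2 ⇒ p=1483, q=176
i=7: a=2 ⇒ p=3480, q=413
(x₁, y₁) = (3480, 413);  3480² − 71·413² = 1 ✓

3480 413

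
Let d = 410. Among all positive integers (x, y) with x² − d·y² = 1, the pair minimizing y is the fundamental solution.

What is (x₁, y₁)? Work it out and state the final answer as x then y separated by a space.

81 4

d=410: √d = [20; 4,40] (ℓ=2, even), read p_1/q_1
a_0=20:  p_0=20·1+0=20,  q_0=20·0+1=1
a_1=4:  p_1=4·20+1=81,  q_1=4·1+0=4
→ (81, 4).  Check: 81²=6561, 410·4²=6560, difference 1.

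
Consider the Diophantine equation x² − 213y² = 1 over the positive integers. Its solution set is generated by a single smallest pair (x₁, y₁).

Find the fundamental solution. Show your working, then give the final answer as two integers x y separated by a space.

d=213: √d = [14; 1,1,2,6,1,8,1,6,2,1,1,28] (ℓ=12, even), read p_11/q_11
k=0  a_k=14  p_k/q_k = 14/1
k=1  a_k=1  p_k/q_k = 15/1
k=2  a_k=1  p_k/q_k = 29/2
k=3  a_k=2  p_k/q_k = 73/5
k=4  a_k=6  p_k/q_k = 467/32
k=5  a_k=1  p_k/q_k = 540/37
…
k=7  a_k=1  p_k/q_k = 5327/365
k=8  a_k=6  p_k/q_k = 36749/2518
k=9  a_k=2  p_k/q_k = 78825/5401
k=10  a_k=1  p_k/q_k = 115574/7919
k=11  a_k=1  p_k/q_k = 194399/13320
→ (194399, 13320).  Check: 194399²=37790971201, 213·13320²=37790971200, difference 1.

194399 13320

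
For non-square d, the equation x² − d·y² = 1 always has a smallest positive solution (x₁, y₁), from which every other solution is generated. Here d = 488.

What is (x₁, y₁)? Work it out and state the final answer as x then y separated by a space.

d=488: √d = [22; 11,44] (ℓ=2, even), read p_1/q_1
i=0: a=22 ⇒ p=22, q=1
i=1: a=11 ⇒ p=243, q=11
(x₁, y₁) = (243, 11);  243² − 488·11² = 1 ✓

243 11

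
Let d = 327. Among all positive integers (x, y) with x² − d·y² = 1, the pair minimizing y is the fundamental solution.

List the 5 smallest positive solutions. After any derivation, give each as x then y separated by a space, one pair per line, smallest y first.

217 12
94177 5208
40872601 2260260
17738614657 980947632
7698517888537 425729012028

d=327: √d = [18; 12,36] (ℓ=2, even), read p_1/q_1
a_0=18:  p_0=18·1+0=18,  q_0=18·0+1=1
a_1=12:  p_1=12·18+1=217,  q_1=12·1+0=12
fundamental: x₁=217, y₁=12  (since 47089 − 327·144 = 1)
(x_2, y_2) = (217·217 + 327·12·12, 217·12 + 12·217) = (94177, 5208)
(x_3, y_3) = (217·94177 + 327·12·5208, 217·5208 + 12·94177) = (40872601, 2260260)
(x_4, y_4) = (217·40872601 + 327·12·2260260, 217·2260260 + 12·40872601) = (17738614657, 980947632)
(x_5, y_5) = (217·17738614657 + 327·12·980947632, 217·980947632 + 12·17738614657) = (7698517888537, 425729012028)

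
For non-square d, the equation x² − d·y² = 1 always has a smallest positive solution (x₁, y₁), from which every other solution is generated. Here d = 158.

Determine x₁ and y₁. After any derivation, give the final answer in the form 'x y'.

√158 → a₀=12, period (1,1,3,12,3,1,1,24); ℓ=8 even so k=7
k=0  a_k=12  p_k/q_k = 12/1
k=1  a_k=1  p_k/q_k = 13/1
k=2  a_k=1  p_k/q_k = 25/2
…
k=4  a_k=12  p_k/q_k = 1081/86
k=5  a_k=3  p_k/q_k = 3331/265
k=6  a_k=1  p_k/q_k = 4412/351
k=7  a_k=1  p_k/q_k = 7743/616
fundamental: x₁=7743, y₁=616  (since 59954049 − 158·379456 = 1)

7743 616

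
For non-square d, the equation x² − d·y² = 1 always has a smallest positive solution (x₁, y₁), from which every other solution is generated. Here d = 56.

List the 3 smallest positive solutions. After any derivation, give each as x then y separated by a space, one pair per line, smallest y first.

d=56: √d = [7; 2,14] (ℓ=2, even), read p_1/q_1
a_0=7:  p_0=7·1+0=7,  q_0=7·0+1=1
a_1=2:  p_1=2·7+1=15,  q_1=2·1+0=2
→ (15, 2).  Check: 15²=225, 56·2²=224, difference 1.
(x_2, y_2) = (15·15 + 56·2·2, 15·2 + 2·15) = (449, 60)
(x_3, y_3) = (15·449 + 56·2·60, 15·60 + 2·449) = (13455, 1798)

15 2
449 60
13455 1798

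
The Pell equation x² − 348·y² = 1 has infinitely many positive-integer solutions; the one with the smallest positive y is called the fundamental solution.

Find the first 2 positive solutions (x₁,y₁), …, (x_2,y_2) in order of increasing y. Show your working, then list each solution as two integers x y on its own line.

√348 → a₀=18, period (1,1,1,8,1,1,1,36); ℓ=8 even so k=7
step 0: (18, 1)  from 18·(1,0) + (0,1)
…
step 4: (485, 26)  from 8·(56,3) + (37,2)
step 5: (541, 29)  from 1·(485,26) + (56,3)
step 6: (1026, 55)  from 1·(541,29) + (485,26)
step 7: (1567, 84)  from 1·(1026,55) + (541,29)
→ (1567, 84).  Check: 1567²=2455489, 348·84²=2455488, difference 1.
n=2: (1567,84)∘(1567,84) = (1567·1567+348·84·84, 1567·84+84·1567) = (4910977,263256)

1567 84
4910977 263256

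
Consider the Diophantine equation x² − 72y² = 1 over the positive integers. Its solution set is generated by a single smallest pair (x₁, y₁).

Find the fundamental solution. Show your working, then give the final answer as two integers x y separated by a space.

d=72: √d = [8; 2,16] (ℓ=2, even), read p_1/q_1
i=0: a=8 ⇒ p=8, q=1
i=1: a=2 ⇒ p=17, q=2
→ (17, 2).  Check: 17²=289, 72·2²=288, difference 1.

17 2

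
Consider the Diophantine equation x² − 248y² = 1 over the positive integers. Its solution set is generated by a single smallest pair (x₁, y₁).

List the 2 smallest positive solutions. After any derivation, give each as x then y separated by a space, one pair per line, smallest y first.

√248 = [15; 1,2,1,30, …], period ℓ=4 (even) → k=3
a_0=15:  p_0=15·1+0=15,  q_0=15·0+1=1
a_1=1:  p_1=1·15+1=16,  q_1=1·1+0=1
a_2=2:  p_2=2·16+15=47,  q_2=2·1+1=3
a_3=1:  p_3=1·47+16=63,  q_3=1·3+1=4
(x₁, y₁) = (63, 4);  63² − 248·4² = 1 ✓
(x_2, y_2) = (63·63 + 248·4·4, 63·4 + 4·63) = (7937, 504)

63 4
7937 504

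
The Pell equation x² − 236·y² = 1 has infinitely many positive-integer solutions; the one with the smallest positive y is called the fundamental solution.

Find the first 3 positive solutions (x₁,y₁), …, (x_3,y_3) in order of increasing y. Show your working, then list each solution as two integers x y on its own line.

√236 = [15; 2,1,3,5,1,6,1,5,3,1,2,30, …], period ℓ=12 (even) → k=11
a_0=15:  p_0=15·1+0=15,  q_0=15·0+1=1
a_1=2:  p_1=2·15+1=31,  q_1=2·1+0=2
…
a_6=6:  p_6=6·1060+891=7251,  q_6=6·69+58=472
…
a_9=3:  p_9=3·48806+8311=154729,  q_9=3·3177+541=10072
a_10=1:  p_10=1·154729+48806=203535,  q_10=1·10072+3177=13249
a_11=2:  p_11=2·203535+154729=561799,  q_11=2·13249+10072=36570
fundamental: x₁=561799, y₁=36570  (since 315618116401 − 236·1337364900 = 1)
n=2: (561799,36570)∘(561799,36570) = (561799·561799+236·36570·36570, 561799·36570+36570·561799) = (631236232801,41089978860)
n=3: (631236232801,41089978860)∘(561799,36570) = (561799·631236232801+236·36570·41089978860, 561799·41089978860+36570·631236232801) = (709255768702176199,46168618067101710)

561799 36570
631236232801 41089978860
709255768702176199 46168618067101710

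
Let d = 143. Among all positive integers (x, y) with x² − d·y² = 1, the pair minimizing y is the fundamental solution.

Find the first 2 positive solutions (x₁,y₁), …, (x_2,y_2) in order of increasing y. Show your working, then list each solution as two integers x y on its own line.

12 1
287 24

√143 = [11; 1,22, …], period ℓ=2 (even) → k=1
k=0  a_k=11  p_k/q_k = 11/1
k=1  a_k=1  p_k/q_k = 12/1
fundamental: x₁=12, y₁=1  (since 144 − 143·1 = 1)
k=2:  x_2 = 12·12+143·1·1 = 287,  y_2 = 12·1+1·12 = 24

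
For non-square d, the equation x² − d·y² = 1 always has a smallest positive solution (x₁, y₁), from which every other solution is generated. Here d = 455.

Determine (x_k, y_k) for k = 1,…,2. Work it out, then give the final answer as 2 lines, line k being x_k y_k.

√455 → a₀=21, period (3,42); ℓ=2 even so k=1
i=0: a=21 ⇒ p=21, q=1
i=1: a=3 ⇒ p=64, q=3
→ (64, 3).  Check: 64²=4096, 455·3²=4095, difference 1.
(64+3√455)^2 = 8191 + 384√455

64 3
8191 384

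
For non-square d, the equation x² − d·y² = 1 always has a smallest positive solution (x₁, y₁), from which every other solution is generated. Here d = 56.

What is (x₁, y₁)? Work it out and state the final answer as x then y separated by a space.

d=56: √d = [7; 2,14] (ℓ=2, even), read p_1/q_1
i=0: a=7 ⇒ p=7, q=1
i=1: a=2 ⇒ p=15, q=2
→ (15, 2).  Check: 15²=225, 56·2²=224, difference 1.

15 2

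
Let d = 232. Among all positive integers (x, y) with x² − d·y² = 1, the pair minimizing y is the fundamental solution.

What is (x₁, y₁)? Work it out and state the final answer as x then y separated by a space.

[15; 4,3,7,3,4,30] for √232; ℓ=6 ⇒ convergent index 5
k=0  a_k=15  p_k/q_k = 15/1
k=1  a_k=4  p_k/q_k = 61/4
…
k=3  a_k=7  p_k/q_k = 1447/95
k=4  a_k=3  p_k/q_k = 4539/298
k=5  a_k=4  p_k/q_k = 19603/1287
(x₁, y₁) = (19603, 1287);  19603² − 232·1287² = 1 ✓

19603 1287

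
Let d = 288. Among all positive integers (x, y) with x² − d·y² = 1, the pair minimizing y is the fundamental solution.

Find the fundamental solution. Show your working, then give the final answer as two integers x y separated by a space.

√288 → a₀=16, period (1,32); ℓ=2 even so k=1
a_0=16:  p_0=16·1+0=16,  q_0=16·0+1=1
a_1=1:  p_1=1·16+1=17,  q_1=1·1+0=1
→ (17, 1).  Check: 17²=289, 288·1²=288, difference 1.

17 1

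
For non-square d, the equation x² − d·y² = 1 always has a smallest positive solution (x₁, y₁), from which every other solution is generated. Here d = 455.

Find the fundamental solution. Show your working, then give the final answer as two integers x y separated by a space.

64 3

d=455: √d = [21; 3,42] (ℓ=2, even), read p_1/q_1
step 0: (21, 1)  from 21·(1,0) + (0,1)
step 1: (64, 3)  from 3·(21,1) + (1,0)
→ (64, 3).  Check: 64²=4096, 455·3²=4095, difference 1.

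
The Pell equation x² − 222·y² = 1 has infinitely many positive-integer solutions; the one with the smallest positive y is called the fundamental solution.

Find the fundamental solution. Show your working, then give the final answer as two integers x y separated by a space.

[14; 1,8,1,28] for √222; ℓ=4 ⇒ convergent index 3
i=0: a=14 ⇒ p=14, q=1
i=1: a=1 ⇒ p=15, q=1
i=2: a=8 ⇒ p=134, q=9
i=3: a=1 ⇒ p=149, q=10
→ (149, 10).  Check: 149²=22201, 222·10²=22200, difference 1.

149 10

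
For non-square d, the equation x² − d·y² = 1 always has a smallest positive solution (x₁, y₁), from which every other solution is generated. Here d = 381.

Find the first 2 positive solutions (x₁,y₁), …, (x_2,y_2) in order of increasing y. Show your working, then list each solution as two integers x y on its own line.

d=381: √d = [19; 1,1,12,1,1,38] (ℓ=6, even), read p_5/q_5
step 0: (19, 1)  from 19·(1,0) + (0,1)
step 1: (20, 1)  from 1·(19,1) + (1,0)
step 2: (39, 2)  from 1·(20,1) + (19,1)
…
step 4: (527, 27)  from 1·(488,25) + (39,2)
step 5: (1015, 52)  from 1·(527,27) + (488,25)
→ (1015, 52).  Check: 1015²=1030225, 381·52²=1030224, difference 1.
n=2: (1015,52)∘(1015,52) = (1015·1015+381·52·52, 1015·52+52·1015) = (2060449,105560)

1015 52
2060449 105560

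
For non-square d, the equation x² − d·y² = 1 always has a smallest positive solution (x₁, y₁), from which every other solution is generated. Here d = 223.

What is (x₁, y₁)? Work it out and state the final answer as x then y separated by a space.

224 15

[14; 1,13,1,28] for √223; ℓ=4 ⇒ convergent index 3
k=0  a_k=14  p_k/q_k = 14/1
k=1  a_k=1  p_k/q_k = 15/1
k=2  a_k=13  p_k/q_k = 209/14
k=3  a_k=1  p_k/q_k = 224/15
→ (224, 15).  Check: 224²=50176, 223·15²=50175, difference 1.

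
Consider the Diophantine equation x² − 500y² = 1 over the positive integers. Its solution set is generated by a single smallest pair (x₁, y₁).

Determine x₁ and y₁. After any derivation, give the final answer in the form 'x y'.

[22; 2,1,3,2,1,…,1,2,44] for √500; ℓ=14 ⇒ convergent index 13
a_0=22:  p_0=22·1+0=22,  q_0=22·0+1=1
…
a_7=10:  p_7=10·1364+805=14445,  q_7=10·61+36=646
…
a_9=1:  p_9=1·15809+14445=30254,  q_9=1·707+646=1353
…
a_11=3:  p_11=3·76317+30254=259205,  q_11=3·3413+1353=11592
a_12=1:  p_12=1·259205+76317=335522,  q_12=1·11592+3413=15005
a_13=2:  p_13=2·335522+259205=930249,  q_13=2·15005+11592=41602
→ (930249, 41602).  Check: 930249²=865363202001, 500·41602²=865363202000, difference 1.

930249 41602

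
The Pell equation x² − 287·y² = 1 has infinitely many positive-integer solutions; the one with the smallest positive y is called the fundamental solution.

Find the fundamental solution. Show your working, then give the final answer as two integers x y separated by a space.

√287 = [16; 1,15,1,32, …], period ℓ=4 (even) → k=3
i=0: a=16 ⇒ p=16, q=1
…
i=2: a=15 ⇒ p=271, q=16
i=3: a=1 ⇒ p=288, q=17
fundamental: x₁=288, y₁=17  (since 82944 − 287·289 = 1)

288 17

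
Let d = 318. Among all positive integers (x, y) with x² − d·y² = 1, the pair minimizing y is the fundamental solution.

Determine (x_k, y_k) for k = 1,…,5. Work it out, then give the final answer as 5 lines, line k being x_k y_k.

d=318: √d = [17; 1,4,1,34] (ℓ=4, even), read p_3/q_3
a_0=17:  p_0=17·1+0=17,  q_0=17·0+1=1
…
a_2=4:  p_2=4·18+17=89,  q_2=4·1+1=5
a_3=1:  p_3=1·89+18=107,  q_3=1·5+1=6
fundamental: x₁=107, y₁=6  (since 11449 − 318·36 = 1)
k=2:  x_2 = 107·107+318·6·6 = 22897,  y_2 = 107·6+6·107 = 1284
k=3:  x_3 = 107·22897+318·6·1284 = 4899851,  y_3 = 107·1284+6·22897 = 274770
k=4:  x_4 = 107·4899851+318·6·274770 = 1048545217,  y_4 = 107·274770+6·4899851 = 58799496
k=5:  x_5 = 107·1048545217+318·6·58799496 = 224383776587,  y_5 = 107·58799496+6·1048545217 = 12582817374

107 6
22897 1284
4899851 274770
1048545217 58799496
224383776587 12582817374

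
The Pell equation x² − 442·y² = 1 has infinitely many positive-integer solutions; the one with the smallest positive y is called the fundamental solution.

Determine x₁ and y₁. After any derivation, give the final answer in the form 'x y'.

√442 = [21; 42, …], period ℓ=1 (odd) → k=1
a_0=21:  p_0=21·1+0=21,  q_0=21·0+1=1
a_1=42:  p_1=42·21+1=883,  q_1=42·1+0=42
(x₁, y₁) = (883, 42);  883² − 442·42² = 1 ✓

883 42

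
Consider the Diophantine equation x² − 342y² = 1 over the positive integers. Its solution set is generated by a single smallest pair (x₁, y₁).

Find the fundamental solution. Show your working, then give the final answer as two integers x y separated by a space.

√342 = [18; 2,36, …], period ℓ=2 (even) → k=1
step 0: (18, 1)  from 18·(1,0) + (0,1)
step 1: (37, 2)  from 2·(18,1) + (1,0)
(x₁, y₁) = (37, 2);  37² − 342·2² = 1 ✓

37 2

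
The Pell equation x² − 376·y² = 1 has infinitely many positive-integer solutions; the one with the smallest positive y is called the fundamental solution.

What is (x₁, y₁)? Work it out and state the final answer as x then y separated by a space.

√376 → a₀=19, period (2,1,1,3,1,…,1,2,38); ℓ=16 even so k=15
k=0  a_k=19  p_k/q_k = 19/1
…
k=3  a_k=1  p_k/q_k = 97/5
…
k=6  a_k=2  p_k/q_k = 1241/64
k=7  a_k=2  p_k/q_k = 2928/151
k=8  a_k=4  p_k/q_k = 12953/668
k=9  a_k=2  p_k/q_k = 28834/1487
…
k=12  a_k=3  p_k/q_k = 368986/19029
k=13  a_k=1  p_k/q_k = 468441/24158
k=14  a_k=1  p_k/q_k = 837427/43187
k=15  a_k=2  p_k/q_k = 2143295/110532
→ (2143295, 110532).  Check: 2143295²=4593713457025, 376·110532²=4593713457024, difference 1.

2143295 110532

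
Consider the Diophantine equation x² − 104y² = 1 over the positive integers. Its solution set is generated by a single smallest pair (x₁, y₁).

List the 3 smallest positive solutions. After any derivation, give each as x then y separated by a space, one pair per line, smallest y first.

[10; 5,20] for √104; ℓ=2 ⇒ convergent index 1
a_0=10:  p_0=10·1+0=10,  q_0=10·0+1=1
a_1=5:  p_1=5·10+1=51,  q_1=5·1+0=5
fundamental: x₁=51, y₁=5  (since 2601 − 104·25 = 1)
(x_2, y_2) = (51·51 + 104·5·5, 51·5 + 5·51) = (5201, 510)
(x_3, y_3) = (51·5201 + 104·5·510, 51·510 + 5·5201) = (530451, 52015)

51 5
5201 510
530451 52015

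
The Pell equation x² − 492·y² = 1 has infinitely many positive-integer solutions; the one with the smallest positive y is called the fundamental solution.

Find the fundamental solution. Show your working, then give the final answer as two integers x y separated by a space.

d=492: √d = [22; 5,1,1,10,1,1,5,44] (ℓ=8, even), read p_7/q_7
a_0=22:  p_0=22·1+0=22,  q_0=22·0+1=1
…
a_6=1:  p_6=1·2817+2573=5390,  q_6=1·127+116=243
a_7=5:  p_7=5·5390+2817=29767,  q_7=5·243+127=1342
fundamental: x₁=29767, y₁=1342  (since 886074289 − 492·1800964 = 1)

29767 1342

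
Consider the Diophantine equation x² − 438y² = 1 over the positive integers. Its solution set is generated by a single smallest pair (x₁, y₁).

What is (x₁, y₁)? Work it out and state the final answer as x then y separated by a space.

293 14

√438 = [20; 1,12,1,40, …], period ℓ=4 (even) → k=3
k=0  a_k=20  p_k/q_k = 20/1
k=1  a_k=1  p_k/q_k = 21/1
k=2  a_k=12  p_k/q_k = 272/13
k=3  a_k=1  p_k/q_k = 293/14
fundamental: x₁=293, y₁=14  (since 85849 − 438·196 = 1)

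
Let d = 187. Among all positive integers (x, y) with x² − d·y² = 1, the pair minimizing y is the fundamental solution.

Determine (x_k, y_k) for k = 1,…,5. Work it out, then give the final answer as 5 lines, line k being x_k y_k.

d=187: √d = [13; 1,2,13,2,1,26] (ℓ=6, even), read p_5/q_5
a_0=13:  p_0=13·1+0=13,  q_0=13·0+1=1
a_1=1:  p_1=1·13+1=14,  q_1=1·1+0=1
a_2=2:  p_2=2·14+13=41,  q_2=2·1+1=3
…
a_4=2:  p_4=2·547+41=1135,  q_4=2·40+3=83
a_5=1:  p_5=1·1135+547=1682,  q_5=1·83+40=123
(x₁, y₁) = (1682, 123);  1682² − 187·123² = 1 ✓
n=2: (1682,123)∘(1682,123) = (1682·1682+187·123·123, 1682·123+123·1682) = (5658247,413772)
n=3: (5658247,413772)∘(1682,123) = (1682·5658247+187·123·413772, 1682·413772+123·5658247) = (19034341226,1391928885)
n=4: (19034341226,1391928885)∘(1682,123) = (1682·19034341226+187·123·1391928885, 1682·1391928885+123·19034341226) = (64031518226017,4682448355368)
n=5: (64031518226017,4682448355368)∘(1682,123) = (1682·64031518226017+187·123·4682448355368, 1682·4682448355368+123·64031518226017) = (215402008277979962,15751754875529067)

1682 123
5658247 413772
19034341226 1391928885
64031518226017 4682448355368
215402008277979962 15751754875529067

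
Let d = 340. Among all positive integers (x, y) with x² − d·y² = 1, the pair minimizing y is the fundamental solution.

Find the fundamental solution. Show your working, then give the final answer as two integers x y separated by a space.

√340 = [18; 2,3,1,1,1,…,3,2,36, …], period ℓ=14 (even) → k=13
a_0=18:  p_0=18·1+0=18,  q_0=18·0+1=1
a_1=2:  p_1=2·18+1=37,  q_1=2·1+0=2
…
a_3=1:  p_3=1·129+37=166,  q_3=1·7+2=9
…
a_5=1:  p_5=1·295+166=461,  q_5=1·16+9=25
…
a_7=8:  p_7=8·756+461=6509,  q_7=8·41+25=353
…
a_11=1:  p_11=1·21039+13774=34813,  q_11=1·1141+747=1888
a_12=3:  p_12=3·34813+21039=125478,  q_12=3·1888+1141=6805
a_13=2:  p_13=2·125478+34813=285769,  q_13=2·6805+1888=15498
fundamental: x₁=285769, y₁=15498  (since 81663921361 − 340·240188004 = 1)

285769 15498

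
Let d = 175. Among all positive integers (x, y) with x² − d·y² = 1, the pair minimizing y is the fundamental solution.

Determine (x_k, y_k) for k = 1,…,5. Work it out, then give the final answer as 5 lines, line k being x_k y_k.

2024 153
8193151 619344
33165873224 2507104359
134255446617601 10148757825888
543466014742175624 41082169172090265

√175 → a₀=13, period (4,2,1,2,4,26); ℓ=6 even so k=5
step 0: (13, 1)  from 13·(1,0) + (0,1)
step 1: (53, 4)  from 4·(13,1) + (1,0)
step 2: (119, 9)  from 2·(53,4) + (13,1)
step 3: (172, 13)  from 1·(119,9) + (53,4)
step 4: (463, 35)  from 2·(172,13) + (119,9)
step 5: (2024, 153)  from 4·(463,35) + (172,13)
→ (2024, 153).  Check: 2024²=4096576, 175·153²=4096575, difference 1.
k=2:  x_2 = 2024·2024+175·153·153 = 8193151,  y_2 = 2024·153+153·2024 = 619344
k=3:  x_3 = 2024·8193151+175·153·619344 = 33165873224,  y_3 = 2024·619344+153·8193151 = 2507104359
k=4:  x_4 = 2024·33165873224+175·153·2507104359 = 134255446617601,  y_4 = 2024·2507104359+153·33165873224 = 10148757825888
k=5:  x_5 = 2024·134255446617601+175·153·10148757825888 = 543466014742175624,  y_5 = 2024·10148757825888+153·134255446617601 = 41082169172090265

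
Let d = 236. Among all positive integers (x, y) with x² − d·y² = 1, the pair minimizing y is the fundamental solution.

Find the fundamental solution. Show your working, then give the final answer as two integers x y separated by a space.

561799 36570

√236 = [15; 2,1,3,5,1,6,1,5,3,1,2,30, …], period ℓ=12 (even) → k=11
k=0  a_k=15  p_k/q_k = 15/1
…
k=2  a_k=1  p_k/q_k = 46/3
…
k=4  a_k=5  p_k/q_k = 891/58
…
k=10  a_k=1  p_k/q_k = 203535/13249
k=11  a_k=2  p_k/q_k = 561799/36570
fundamental: x₁=561799, y₁=36570  (since 315618116401 − 236·1337364900 = 1)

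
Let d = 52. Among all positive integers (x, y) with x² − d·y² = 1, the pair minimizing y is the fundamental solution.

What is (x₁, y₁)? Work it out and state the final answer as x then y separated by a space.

649 90

√52 = [7; 4,1,2,1,4,14, …], period ℓ=6 (even) → k=5
i=0: a=7 ⇒ p=7, q=1
…
i=3: a=2 ⇒ p=101, q=14
i=4: a=1 ⇒ p=137, q=19
i=5: a=4 ⇒ p=649, q=90
→ (649, 90).  Check: 649²=421201, 52·90²=421200, difference 1.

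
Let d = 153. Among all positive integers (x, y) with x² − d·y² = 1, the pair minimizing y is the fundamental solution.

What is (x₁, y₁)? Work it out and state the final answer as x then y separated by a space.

√153 → a₀=12, period (2,1,2,2,2,1,2,24); ℓ=8 even so k=7
i=0: a=12 ⇒ p=12, q=1
…
i=2: a=1 ⇒ p=37, q=3
i=3: a=2 ⇒ p=99, q=8
…
i=6: a=1 ⇒ p=804, q=65
i=7: a=2 ⇒ p=2177, q=176
→ (2177, 176).  Check: 2177²=4739329, 153·176²=4739328, difference 1.

2177 176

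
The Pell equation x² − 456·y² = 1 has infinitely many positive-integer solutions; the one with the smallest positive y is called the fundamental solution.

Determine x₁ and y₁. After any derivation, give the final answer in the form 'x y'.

1025 48

d=456: √d = [21; 2,1,4,1,2,42] (ℓ=6, even), read p_5/q_5
k=0  a_k=21  p_k/q_k = 21/1
…
k=2  a_k=1  p_k/q_k = 64/3
…
k=4  a_k=1  p_k/q_k = 363/17
k=5  a_k=2  p_k/q_k = 1025/48
(x₁, y₁) = (1025, 48);  1025² − 456·48² = 1 ✓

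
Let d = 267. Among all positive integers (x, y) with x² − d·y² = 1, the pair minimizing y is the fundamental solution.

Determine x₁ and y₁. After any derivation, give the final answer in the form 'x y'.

[16; 2,1,15,1,2,32] for √267; ℓ=6 ⇒ convergent index 5
a_0=16:  p_0=16·1+0=16,  q_0=16·0+1=1
a_1=2:  p_1=2·16+1=33,  q_1=2·1+0=2
a_2=1:  p_2=1·33+16=49,  q_2=1·2+1=3
a_3=15:  p_3=15·49+33=768,  q_3=15·3+2=47
a_4=1:  p_4=1·768+49=817,  q_4=1·47+3=50
a_5=2:  p_5=2·817+768=2402,  q_5=2·50+47=147
fundamental: x₁=2402, y₁=147  (since 5769604 − 267·21609 = 1)

2402 147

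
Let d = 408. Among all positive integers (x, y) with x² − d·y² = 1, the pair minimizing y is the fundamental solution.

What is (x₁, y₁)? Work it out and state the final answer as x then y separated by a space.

101 5

[20; 5,40] for √408; ℓ=2 ⇒ convergent index 1
step 0: (20, 1)  from 20·(1,0) + (0,1)
step 1: (101, 5)  from 5·(20,1) + (1,0)
→ (101, 5).  Check: 101²=10201, 408·5²=10200, difference 1.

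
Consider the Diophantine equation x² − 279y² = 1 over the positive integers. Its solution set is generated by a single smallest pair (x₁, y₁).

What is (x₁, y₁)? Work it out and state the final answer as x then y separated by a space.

√279 → a₀=16, period (1,2,2,1,2,2,1,32); ℓ=8 even so k=7
a_0=16:  p_0=16·1+0=16,  q_0=16·0+1=1
…
a_3=2:  p_3=2·50+17=117,  q_3=2·3+1=7
…
a_6=2:  p_6=2·451+167=1069,  q_6=2·27+10=64
a_7=1:  p_7=1·1069+451=1520,  q_7=1·64+27=91
→ (1520, 91).  Check: 1520²=2310400, 279·91²=2310399, difference 1.

1520 91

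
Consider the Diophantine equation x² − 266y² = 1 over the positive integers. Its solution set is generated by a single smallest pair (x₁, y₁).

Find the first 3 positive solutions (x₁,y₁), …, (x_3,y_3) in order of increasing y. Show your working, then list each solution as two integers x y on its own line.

685 42
938449 57540
1285674445 78829758

√266 → a₀=16, period (3,4,3,32); ℓ=4 even so k=3
i=0: a=16 ⇒ p=16, q=1
…
i=2: a=4 ⇒ p=212, q=13
i=3: a=3 ⇒ p=685, q=42
(x₁, y₁) = (685, 42);  685² − 266·42² = 1 ✓
(685+42√266)^2 = 938449 + 57540√266
(685+42√266)^3 = 1285674445 + 78829758√266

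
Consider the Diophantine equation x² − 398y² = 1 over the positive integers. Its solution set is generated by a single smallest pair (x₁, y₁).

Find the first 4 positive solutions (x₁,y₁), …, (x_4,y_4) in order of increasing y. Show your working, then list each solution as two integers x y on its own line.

√398 = [19; 1,18,1,38, …], period ℓ=4 (even) → k=3
i=0: a=19 ⇒ p=19, q=1
i=1: a=1 ⇒ p=20, q=1
i=2: a=18 ⇒ p=379, q=19
i=3: a=1 ⇒ p=399, q=20
→ (399, 20).  Check: 399²=159201, 398·20²=159200, difference 1.
(x_2, y_2) = (399·399 + 398·20·20, 399·20 + 20·399) = (318401, 15960)
(x_3, y_3) = (399·318401 + 398·20·15960, 399·15960 + 20·318401) = (254083599, 12736060)
(x_4, y_4) = (399·254083599 + 398·20·12736060, 399·12736060 + 20·254083599) = (202758393601, 10163359920)

399 20
318401 15960
254083599 12736060
202758393601 10163359920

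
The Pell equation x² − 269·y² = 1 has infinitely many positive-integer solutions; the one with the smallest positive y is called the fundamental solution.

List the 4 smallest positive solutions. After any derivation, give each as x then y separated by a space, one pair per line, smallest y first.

√269 = [16; 2,2,32, …], period ℓ=3 (odd) → k=5
i=0: a=16 ⇒ p=16, q=1
…
i=2: a=2 ⇒ p=82, q=5
i=3: a=32 ⇒ p=2657, q=162
i=4: a=2 ⇒ p=5396, q=329
i=5: a=2 ⇒ p=13449, q=820
→ (13449, 820).  Check: 13449²=180875601, 269·820²=180875600, difference 1.
n=2: (13449,820)∘(13449,820) = (13449·13449+269·820·820, 13449·820+820·13449) = (361751201,22056360)
n=3: (361751201,22056360)∘(13449,820) = (13449·361751201+269·820·22056360, 13449·22056360+820·361751201) = (9730383791049,593271970460)
n=4: (9730383791049,593271970460)∘(13449,820) = (13449·9730383791049+269·820·593271970460, 13449·593271970460+820·9730383791049) = (261727862849884801,15957829439376720)

13449 820
361751201 22056360
9730383791049 593271970460
261727862849884801 15957829439376720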